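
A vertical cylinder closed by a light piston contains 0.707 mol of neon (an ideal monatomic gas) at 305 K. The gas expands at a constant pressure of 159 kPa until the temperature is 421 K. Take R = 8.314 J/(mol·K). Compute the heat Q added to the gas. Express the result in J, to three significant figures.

Isobaric: W = nRΔT = (0.707)(8.314)(116) = 681.8 J.
ΔU = nCᵥΔT with Cᵥ = 3R/2: ΔU = (0.707)(12.47)(116) = 1023 J.
Q = ΔU + W = 1023 + 681.8 = 1705 J.

Q ≈ 1700 J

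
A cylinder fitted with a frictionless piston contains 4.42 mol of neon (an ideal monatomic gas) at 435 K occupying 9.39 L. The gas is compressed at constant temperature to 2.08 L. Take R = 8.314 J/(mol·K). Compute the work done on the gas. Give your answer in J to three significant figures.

W ≈ 24100 J

Isothermal: W = nRT ln(V₂/V₁).
W = (4.42)(8.314)(435) × ln(2.08/9.39)
  = 15985 × -1.507
W_by_gas = -24094 J; work on gas = −W_by = 24094 J.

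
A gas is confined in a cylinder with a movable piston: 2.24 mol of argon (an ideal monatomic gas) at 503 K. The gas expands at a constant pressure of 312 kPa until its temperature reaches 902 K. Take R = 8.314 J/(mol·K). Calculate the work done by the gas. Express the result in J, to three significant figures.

Isobaric: W = P ΔV = nR ΔT.
W = (2.24)(8.314)(902 − 503) = 7431 J.

W ≈ 7430 J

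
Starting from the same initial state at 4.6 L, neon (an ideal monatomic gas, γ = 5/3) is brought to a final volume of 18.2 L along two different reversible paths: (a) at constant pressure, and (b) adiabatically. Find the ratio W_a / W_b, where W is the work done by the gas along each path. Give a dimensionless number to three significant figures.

W_a / W_b ≈ 3.28

Path (a) isobaric: W = P₁(V₂ − V₁) → W_a/(P₁V₁) = 2.957.
Path (b) adiabatic: W = P₁V₁(1 − (V₁/V₂)^(γ−1))/(γ−1) → W_b/(P₁V₁) = 0.9004.
W_a / W_b = 2.957 / 0.9004 = 3.284.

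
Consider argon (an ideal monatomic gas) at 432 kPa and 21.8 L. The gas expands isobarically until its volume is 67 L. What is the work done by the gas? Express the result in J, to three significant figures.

W ≈ 19500 J

Isobaric: W = P ΔV.
W = (432 kPa)(67 − 21.8 L) = (432)(45.2) = 19526 J.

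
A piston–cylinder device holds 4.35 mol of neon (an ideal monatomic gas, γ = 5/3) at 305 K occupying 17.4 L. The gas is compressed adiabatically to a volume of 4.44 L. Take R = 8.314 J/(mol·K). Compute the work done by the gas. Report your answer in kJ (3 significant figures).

W ≈ -24.6 kJ

Adiabatic: TV^(γ−1) = const with γ = 5/3.
T₂ = T₁ (V₁/V₂)^(γ−1) = 305 × (17.4/4.44)^0.667 = 305 × 2.486 = 758.1 K.
W_by = nCᵥ(T₁ − T₂) = (4.35)(12.47)(305 − 758.1) = -24582 J.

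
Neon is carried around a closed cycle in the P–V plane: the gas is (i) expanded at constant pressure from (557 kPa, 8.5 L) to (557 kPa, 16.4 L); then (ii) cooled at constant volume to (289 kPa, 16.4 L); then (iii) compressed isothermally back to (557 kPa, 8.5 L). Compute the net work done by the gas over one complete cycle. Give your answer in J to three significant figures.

Leg (i): W = PΔV = (557)(16.4 − 8.5) = 4400 J.
Leg (ii): W = 0.
Leg (iii): W = PᵢVᵢ ln(V_f/Vᵢ) = (4740) ln(8.5/16.4) = -3115 J.
W_net = 4400 − 3115 = 1285 J.

W_net ≈ 1290 J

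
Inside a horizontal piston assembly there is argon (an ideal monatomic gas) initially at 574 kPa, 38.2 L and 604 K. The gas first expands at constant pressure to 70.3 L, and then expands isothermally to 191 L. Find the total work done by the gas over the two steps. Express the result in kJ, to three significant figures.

Step 1 (isobaric): W = PΔV = (574 kPa)(70.3 − 38.2 L) = 18425 J.
After step 1: P = 574 kPa, V = 70.3 L, T = 1112 K.
Step 2 (isothermal): W = P₁V₁ ln(V₂/V₁) = (40352) ln(191/70.3) = 40332 J.
W_total = 18425 + 40332 = 58757 J.

W_total ≈ 58.8 kJ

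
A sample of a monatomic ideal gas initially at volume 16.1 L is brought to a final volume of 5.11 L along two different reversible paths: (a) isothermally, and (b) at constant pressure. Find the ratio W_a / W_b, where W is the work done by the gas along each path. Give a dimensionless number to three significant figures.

Path (a) isothermal: W = P₁V₁ ln(V₂/V₁) → W_a/(P₁V₁) = -1.148.
Path (b) isobaric: W = P₁(V₂ − V₁) → W_b/(P₁V₁) = -0.6826.
W_a / W_b = -1.148 / -0.6826 = 1.681.

W_a / W_b ≈ 1.68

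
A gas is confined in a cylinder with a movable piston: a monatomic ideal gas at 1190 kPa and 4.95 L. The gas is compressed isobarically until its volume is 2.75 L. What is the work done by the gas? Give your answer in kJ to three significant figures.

Isobaric: W = P ΔV.
W = (1190 kPa)(2.75 − 4.95 L) = (1190)(-2.2) = -2618 J.

W ≈ -2.62 kJ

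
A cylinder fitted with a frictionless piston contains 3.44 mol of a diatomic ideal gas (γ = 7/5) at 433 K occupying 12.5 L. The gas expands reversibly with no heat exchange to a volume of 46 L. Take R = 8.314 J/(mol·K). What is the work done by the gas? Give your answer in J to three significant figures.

W ≈ 12600 J

Adiabatic: TV^(γ−1) = const with γ = 7/5.
T₂ = T₁ (V₁/V₂)^(γ−1) = 433 × (12.5/46)^0.4 = 433 × 0.5938 = 257.1 K.
W_by = nCᵥ(T₁ − T₂) = (3.44)(20.79)(433 − 257.1) = 12575 J.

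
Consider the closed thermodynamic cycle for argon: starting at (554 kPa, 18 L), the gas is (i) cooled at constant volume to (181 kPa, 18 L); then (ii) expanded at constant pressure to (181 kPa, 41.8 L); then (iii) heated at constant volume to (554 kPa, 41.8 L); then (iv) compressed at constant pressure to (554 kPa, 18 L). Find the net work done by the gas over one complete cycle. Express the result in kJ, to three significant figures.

Constant-volume legs do no work.
W(ii) = (181)(41.8 − 18) = 4308 J; W(iv) = (554)(18 − 41.8) = -13185 J.
W_net = 4308 − 13185 = -8877 J (the counter-clockwise enclosed area).

W_net ≈ -8.88 kJ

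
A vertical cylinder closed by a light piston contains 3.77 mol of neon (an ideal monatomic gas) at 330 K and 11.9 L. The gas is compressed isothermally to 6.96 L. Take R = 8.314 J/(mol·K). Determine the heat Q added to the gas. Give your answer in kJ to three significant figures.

Isothermal ⇒ ΔU = 0, so Q = W = nRT ln(V₂/V₁).
Q = (3.77)(8.314)(330) ln(6.96/11.9) = 10343 × -0.5364 = -5548 J.

Q ≈ -5.55 kJ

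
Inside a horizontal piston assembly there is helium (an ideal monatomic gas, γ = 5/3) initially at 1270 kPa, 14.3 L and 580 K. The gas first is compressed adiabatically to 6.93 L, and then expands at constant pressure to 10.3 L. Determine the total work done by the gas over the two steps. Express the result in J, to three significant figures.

Step 1 (adiabatic): W = (P₁V₁ − P₂V₂)/(γ−1) = (18161 − 29436)/0.667 = -16912 J.
After step 1: P = 4248 kPa, V = 6.93 L, T = 940.1 K.
Step 2 (isobaric): W = PΔV = (4248 kPa)(10.3 − 6.93 L) = 14314 J.
W_total = -16912 + 14314 = -2598 J.

W_total ≈ -2600 J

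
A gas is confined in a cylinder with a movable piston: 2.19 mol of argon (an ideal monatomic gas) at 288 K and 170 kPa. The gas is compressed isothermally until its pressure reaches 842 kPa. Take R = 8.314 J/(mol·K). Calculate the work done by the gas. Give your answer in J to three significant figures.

W ≈ -8390 J

Isothermal process: W = nRT ln(V₂/V₁) = nRT ln(P₁/P₂).
W = (2.19)(8.314)(288) × ln(170/842)
  = 5244 × ln(0.2019) = 5244 × -1.6
W_by_gas = -8390 J.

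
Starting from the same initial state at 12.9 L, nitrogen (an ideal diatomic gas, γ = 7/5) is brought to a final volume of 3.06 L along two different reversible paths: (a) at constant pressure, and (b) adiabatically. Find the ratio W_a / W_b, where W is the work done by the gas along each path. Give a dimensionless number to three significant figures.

W_a / W_b ≈ 0.392

Path (a) isobaric: W = P₁(V₂ − V₁) → W_a/(P₁V₁) = -0.7628.
Path (b) adiabatic: W = P₁V₁(1 − (V₁/V₂)^(γ−1))/(γ−1) → W_b/(P₁V₁) = -1.945.
W_a / W_b = -0.7628 / -1.945 = 0.3921.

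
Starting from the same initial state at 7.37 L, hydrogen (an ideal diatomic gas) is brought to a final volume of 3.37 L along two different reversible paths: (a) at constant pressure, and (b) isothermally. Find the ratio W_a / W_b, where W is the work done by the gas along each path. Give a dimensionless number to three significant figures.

Path (a) isobaric: W = P₁(V₂ − V₁) → W_a/(P₁V₁) = -0.5427.
Path (b) isothermal: W = P₁V₁ ln(V₂/V₁) → W_b/(P₁V₁) = -0.7825.
W_a / W_b = -0.5427 / -0.7825 = 0.6936.

W_a / W_b ≈ 0.694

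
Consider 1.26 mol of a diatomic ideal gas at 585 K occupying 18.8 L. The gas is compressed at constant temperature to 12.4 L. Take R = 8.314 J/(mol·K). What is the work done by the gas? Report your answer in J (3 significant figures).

W ≈ -2550 J

Isothermal: W = nRT ln(V₂/V₁).
W = (1.26)(8.314)(585) × ln(12.4/18.8)
  = 6128 × -0.4162
W_by_gas = -2550 J.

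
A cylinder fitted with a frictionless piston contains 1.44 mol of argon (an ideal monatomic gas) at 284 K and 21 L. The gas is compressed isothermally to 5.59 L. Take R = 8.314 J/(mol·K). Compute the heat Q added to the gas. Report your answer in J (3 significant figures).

Isothermal ⇒ ΔU = 0, so Q = W = nRT ln(V₂/V₁).
Q = (1.44)(8.314)(284) ln(5.59/21) = 3400 × -1.324 = -4500 J.

Q ≈ -4500 J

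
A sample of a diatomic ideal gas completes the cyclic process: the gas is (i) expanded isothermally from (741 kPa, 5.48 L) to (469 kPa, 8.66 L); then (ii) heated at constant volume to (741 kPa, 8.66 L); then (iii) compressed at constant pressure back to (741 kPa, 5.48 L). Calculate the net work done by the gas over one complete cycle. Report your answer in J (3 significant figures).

W_net ≈ -498 J

Leg (i): W = PᵢVᵢ ln(V_f/Vᵢ) = (4061) ln(8.66/5.48) = 1858 J.
Leg (ii): W = 0.
Leg (iii): W = PΔV = (741)(5.48 − 8.66) = -2356 J.
W_net = 1858 − 2356 = -498.2 J.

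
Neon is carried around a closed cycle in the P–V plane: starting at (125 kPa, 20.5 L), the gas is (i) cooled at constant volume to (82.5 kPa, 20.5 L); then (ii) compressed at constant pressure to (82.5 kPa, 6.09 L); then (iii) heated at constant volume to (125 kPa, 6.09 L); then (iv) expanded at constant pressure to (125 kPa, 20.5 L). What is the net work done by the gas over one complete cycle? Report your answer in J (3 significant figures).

Constant-volume legs do no work.
W(ii) = (82.5)(6.09 − 20.5) = -1189 J; W(iv) = (125)(20.5 − 6.09) = 1801 J.
W_net = -1189 + 1801 = 612.4 J (the clockwise enclosed area).

W_net ≈ 612 J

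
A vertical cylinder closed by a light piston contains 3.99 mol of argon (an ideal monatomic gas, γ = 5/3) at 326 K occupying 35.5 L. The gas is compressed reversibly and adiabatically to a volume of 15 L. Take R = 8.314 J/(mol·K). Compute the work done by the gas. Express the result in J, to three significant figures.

W ≈ -12600 J

Adiabatic: TV^(γ−1) = const with γ = 5/3.
T₂ = T₁ (V₁/V₂)^(γ−1) = 326 × (35.5/15)^0.667 = 326 × 1.776 = 579 K.
W_by = nCᵥ(T₁ − T₂) = (3.99)(12.47)(326 − 579) = -12587 J.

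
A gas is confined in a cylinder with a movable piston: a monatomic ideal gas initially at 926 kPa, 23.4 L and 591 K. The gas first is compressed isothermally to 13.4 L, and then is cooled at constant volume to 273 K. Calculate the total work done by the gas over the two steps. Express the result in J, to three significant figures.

Step 1 (isothermal): W = P₁V₁ ln(V₂/V₁) = (21668) ln(13.4/23.4) = -12080 J.
Step 2 (isochoric): W = 0 (constant volume).
W_total = -12080 + 0 = -12080 J.

W_total ≈ -12100 J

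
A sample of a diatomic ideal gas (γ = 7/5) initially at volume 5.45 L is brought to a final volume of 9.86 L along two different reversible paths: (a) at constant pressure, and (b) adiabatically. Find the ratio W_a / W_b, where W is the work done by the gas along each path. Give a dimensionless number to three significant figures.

W_a / W_b ≈ 1.53

Path (a) isobaric: W = P₁(V₂ − V₁) → W_a/(P₁V₁) = 0.8092.
Path (b) adiabatic: W = P₁V₁(1 − (V₁/V₂)^(γ−1))/(γ−1) → W_b/(P₁V₁) = 0.5278.
W_a / W_b = 0.8092 / 0.5278 = 1.533.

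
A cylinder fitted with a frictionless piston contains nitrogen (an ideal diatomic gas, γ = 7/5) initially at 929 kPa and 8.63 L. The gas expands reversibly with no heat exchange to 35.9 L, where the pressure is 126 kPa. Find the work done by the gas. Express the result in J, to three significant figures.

W ≈ 8730 J

Adiabatic: W = (P₁V₁ − P₂V₂)/(γ − 1) with γ = 7/5.
P₁V₁ = 8017 J, P₂V₂ = 4523 J.
W = (8017 − 4523) / 0.4 = 8735 J.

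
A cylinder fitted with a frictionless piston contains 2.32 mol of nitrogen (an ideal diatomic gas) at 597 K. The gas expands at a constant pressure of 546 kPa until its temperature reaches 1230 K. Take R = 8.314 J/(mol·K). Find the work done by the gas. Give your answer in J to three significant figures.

W ≈ 12200 J

Isobaric: W = P ΔV = nR ΔT.
W = (2.32)(8.314)(1230 − 597) = 12210 J.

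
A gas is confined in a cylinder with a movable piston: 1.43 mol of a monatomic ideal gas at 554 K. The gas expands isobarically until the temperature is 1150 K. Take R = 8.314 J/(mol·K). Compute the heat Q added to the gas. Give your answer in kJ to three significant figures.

Q ≈ 17.7 kJ

Isobaric: W = nRΔT = (1.43)(8.314)(596) = 7086 J.
ΔU = nCᵥΔT with Cᵥ = 3R/2: ΔU = (1.43)(12.47)(596) = 10629 J.
Q = ΔU + W = 10629 + 7086 = 17715 J.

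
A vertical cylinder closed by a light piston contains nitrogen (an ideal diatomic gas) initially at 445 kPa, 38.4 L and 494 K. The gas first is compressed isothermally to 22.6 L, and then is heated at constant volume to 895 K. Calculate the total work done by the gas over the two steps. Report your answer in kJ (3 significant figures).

Step 1 (isothermal): W = P₁V₁ ln(V₂/V₁) = (17088) ln(22.6/38.4) = -9058 J.
Step 2 (isochoric): W = 0 (constant volume).
W_total = -9058 + 0 = -9058 J.

W_total ≈ -9.06 kJ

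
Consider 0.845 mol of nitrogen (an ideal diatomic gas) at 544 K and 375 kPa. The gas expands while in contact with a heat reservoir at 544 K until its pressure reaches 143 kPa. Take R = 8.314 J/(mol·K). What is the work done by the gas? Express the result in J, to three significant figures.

Isothermal process: W = nRT ln(V₂/V₁) = nRT ln(P₁/P₂).
W = (0.845)(8.314)(544) × ln(375/143)
  = 3822 × ln(2.622) = 3822 × 0.9641
W_by_gas = 3685 J.

W ≈ 3680 J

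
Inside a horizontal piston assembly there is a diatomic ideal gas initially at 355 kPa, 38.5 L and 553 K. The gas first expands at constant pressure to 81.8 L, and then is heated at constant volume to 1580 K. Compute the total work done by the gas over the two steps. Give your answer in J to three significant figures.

W_total ≈ 15400 J

Step 1 (isobaric): W = PΔV = (355 kPa)(81.8 − 38.5 L) = 15371 J.
Step 2 (isochoric): W = 0 (constant volume).
W_total = 15371 + 0 = 15371 J.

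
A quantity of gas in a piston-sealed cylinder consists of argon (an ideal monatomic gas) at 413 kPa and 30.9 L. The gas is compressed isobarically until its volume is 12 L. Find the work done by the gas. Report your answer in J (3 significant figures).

Isobaric: W = P ΔV.
W = (413 kPa)(12 − 30.9 L) = (413)(-18.9) = -7806 J.

W ≈ -7810 J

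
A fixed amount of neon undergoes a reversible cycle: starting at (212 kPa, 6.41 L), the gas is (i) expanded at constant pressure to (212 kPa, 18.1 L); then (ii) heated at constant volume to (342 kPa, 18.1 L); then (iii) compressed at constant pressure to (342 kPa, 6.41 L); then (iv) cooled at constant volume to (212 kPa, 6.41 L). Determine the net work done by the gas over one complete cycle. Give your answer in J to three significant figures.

W_net ≈ -1520 J

Constant-volume legs do no work.
W(i) = (212)(18.1 − 6.41) = 2478 J; W(iii) = (342)(6.41 − 18.1) = -3998 J.
W_net = 2478 − 3998 = -1520 J (the counter-clockwise enclosed area).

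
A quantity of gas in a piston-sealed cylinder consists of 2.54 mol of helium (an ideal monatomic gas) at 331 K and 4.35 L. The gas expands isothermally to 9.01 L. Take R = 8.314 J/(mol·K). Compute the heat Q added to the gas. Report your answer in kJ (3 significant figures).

Q ≈ 5.09 kJ

Isothermal ⇒ ΔU = 0, so Q = W = nRT ln(V₂/V₁).
Q = (2.54)(8.314)(331) ln(9.01/4.35) = 6990 × 0.7282 = 5090 J.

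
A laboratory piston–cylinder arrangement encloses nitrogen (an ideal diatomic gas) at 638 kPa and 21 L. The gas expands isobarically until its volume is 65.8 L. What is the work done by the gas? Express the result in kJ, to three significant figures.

W ≈ 28.6 kJ

Isobaric: W = P ΔV.
W = (638 kPa)(65.8 − 21 L) = (638)(44.8) = 28582 J.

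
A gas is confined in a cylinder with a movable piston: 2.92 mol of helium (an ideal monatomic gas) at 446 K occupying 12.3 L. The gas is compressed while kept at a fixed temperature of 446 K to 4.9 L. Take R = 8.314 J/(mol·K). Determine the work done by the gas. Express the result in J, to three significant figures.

Isothermal: W = nRT ln(V₂/V₁).
W = (2.92)(8.314)(446) × ln(4.9/12.3)
  = 10827 × -0.9204
W_by_gas = -9965 J.

W ≈ -9970 J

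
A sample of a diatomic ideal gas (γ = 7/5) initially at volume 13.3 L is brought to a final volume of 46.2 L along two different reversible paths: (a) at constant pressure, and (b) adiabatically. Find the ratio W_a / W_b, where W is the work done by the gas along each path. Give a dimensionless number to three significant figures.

Path (a) isobaric: W = P₁(V₂ − V₁) → W_a/(P₁V₁) = 2.474.
Path (b) adiabatic: W = P₁V₁(1 − (V₁/V₂)^(γ−1))/(γ−1) → W_b/(P₁V₁) = 0.9808.
W_a / W_b = 2.474 / 0.9808 = 2.522.

W_a / W_b ≈ 2.52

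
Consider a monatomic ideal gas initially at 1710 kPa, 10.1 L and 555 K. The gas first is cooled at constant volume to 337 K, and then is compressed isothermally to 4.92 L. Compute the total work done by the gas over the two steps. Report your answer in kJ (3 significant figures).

W_total ≈ -7.54 kJ

Step 1 (isochoric): W = 0 (constant volume).
After step 1: P = 1038 kPa (V unchanged).
Step 2 (isothermal): W = P₁V₁ ln(V₂/V₁) = (10487) ln(4.92/10.1) = -7543 J.
W_total = 0 − 7543 = -7543 J.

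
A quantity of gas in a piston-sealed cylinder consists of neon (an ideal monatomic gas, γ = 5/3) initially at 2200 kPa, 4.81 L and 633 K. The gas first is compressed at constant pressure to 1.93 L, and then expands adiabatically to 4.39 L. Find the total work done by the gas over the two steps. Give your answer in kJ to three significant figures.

W_total ≈ -3.65 kJ

Step 1 (isobaric): W = PΔV = (2200 kPa)(1.93 − 4.81 L) = -6336 J.
After step 1: P = 2200 kPa, V = 1.93 L, T = 254 K.
Step 2 (adiabatic): W = (P₁V₁ − P₂V₂)/(γ−1) = (4246 − 2455)/0.667 = 2687 J.
W_total = -6336 + 2687 = -3649 J.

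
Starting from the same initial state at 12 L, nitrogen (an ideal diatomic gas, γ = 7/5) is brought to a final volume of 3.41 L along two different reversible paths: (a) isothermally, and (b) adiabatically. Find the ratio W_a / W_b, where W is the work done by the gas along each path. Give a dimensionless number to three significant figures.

W_a / W_b ≈ 0.769

Path (a) isothermal: W = P₁V₁ ln(V₂/V₁) → W_a/(P₁V₁) = -1.258.
Path (b) adiabatic: W = P₁V₁(1 − (V₁/V₂)^(γ−1))/(γ−1) → W_b/(P₁V₁) = -1.635.
W_a / W_b = -1.258 / -1.635 = 0.7694.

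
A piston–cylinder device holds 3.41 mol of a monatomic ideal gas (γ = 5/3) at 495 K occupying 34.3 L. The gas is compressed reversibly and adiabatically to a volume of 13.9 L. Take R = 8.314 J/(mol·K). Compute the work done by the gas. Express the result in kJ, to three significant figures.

W ≈ -17.4 kJ

Adiabatic: TV^(γ−1) = const with γ = 5/3.
T₂ = T₁ (V₁/V₂)^(γ−1) = 495 × (34.3/13.9)^0.667 = 495 × 1.826 = 903.9 K.
W_by = nCᵥ(T₁ − T₂) = (3.41)(12.47)(495 − 903.9) = -17389 J.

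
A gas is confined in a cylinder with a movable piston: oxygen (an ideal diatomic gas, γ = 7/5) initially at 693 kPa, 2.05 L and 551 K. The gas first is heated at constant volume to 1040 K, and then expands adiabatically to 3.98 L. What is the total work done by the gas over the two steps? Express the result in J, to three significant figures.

Step 1 (isochoric): W = 0 (constant volume).
After step 1: P = 1308 kPa (V unchanged).
Step 2 (adiabatic): W = (P₁V₁ − P₂V₂)/(γ−1) = (2681 − 2056)/0.4 = 1562 J.
W_total = 0 + 1562 = 1562 J.

W_total ≈ 1560 J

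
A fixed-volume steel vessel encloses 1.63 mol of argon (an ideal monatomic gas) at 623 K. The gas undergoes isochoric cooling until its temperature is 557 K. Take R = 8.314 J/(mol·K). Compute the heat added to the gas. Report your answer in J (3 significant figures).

Constant volume ⇒ W = 0, so Q = ΔU = nCᵥΔT with Cᵥ = 3R/2 = 12.47 J/(mol·K).
ΔU = (1.63)(12.47)(557 − 623) = -1342 J.

Q ≈ -1340 J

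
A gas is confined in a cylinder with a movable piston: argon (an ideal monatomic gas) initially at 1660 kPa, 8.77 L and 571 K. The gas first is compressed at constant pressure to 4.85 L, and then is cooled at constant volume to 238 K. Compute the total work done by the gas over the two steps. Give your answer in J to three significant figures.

W_total ≈ -6510 J

Step 1 (isobaric): W = PΔV = (1660 kPa)(4.85 − 8.77 L) = -6507 J.
Step 2 (isochoric): W = 0 (constant volume).
W_total = -6507 + 0 = -6507 J.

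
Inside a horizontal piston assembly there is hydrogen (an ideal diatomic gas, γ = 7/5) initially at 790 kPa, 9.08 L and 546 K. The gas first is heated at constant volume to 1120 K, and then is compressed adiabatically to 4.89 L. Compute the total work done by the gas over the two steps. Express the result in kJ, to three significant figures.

Step 1 (isochoric): W = 0 (constant volume).
After step 1: P = 1621 kPa (V unchanged).
Step 2 (adiabatic): W = (P₁V₁ − P₂V₂)/(γ−1) = (14714 − 18847)/0.4 = -10333 J.
W_total = 0 − 10333 = -10333 J.

W_total ≈ -10.3 kJ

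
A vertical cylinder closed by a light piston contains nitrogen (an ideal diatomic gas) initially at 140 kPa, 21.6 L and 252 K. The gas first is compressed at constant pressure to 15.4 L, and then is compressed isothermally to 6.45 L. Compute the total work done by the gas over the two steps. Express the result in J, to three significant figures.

Step 1 (isobaric): W = PΔV = (140 kPa)(15.4 − 21.6 L) = -868 J.
After step 1: P = 140 kPa, V = 15.4 L, T = 179.7 K.
Step 2 (isothermal): W = P₁V₁ ln(V₂/V₁) = (2156) ln(6.45/15.4) = -1876 J.
W_total = -868 − 1876 = -2744 J.

W_total ≈ -2740 J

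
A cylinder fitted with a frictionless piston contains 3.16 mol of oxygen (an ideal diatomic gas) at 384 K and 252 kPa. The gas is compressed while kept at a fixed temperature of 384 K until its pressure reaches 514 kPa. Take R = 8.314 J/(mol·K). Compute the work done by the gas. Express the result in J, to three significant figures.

W ≈ -7190 J

Isothermal process: W = nRT ln(V₂/V₁) = nRT ln(P₁/P₂).
W = (3.16)(8.314)(384) × ln(252/514)
  = 10089 × ln(0.4903) = 10089 × -0.7128
W_by_gas = -7191 J.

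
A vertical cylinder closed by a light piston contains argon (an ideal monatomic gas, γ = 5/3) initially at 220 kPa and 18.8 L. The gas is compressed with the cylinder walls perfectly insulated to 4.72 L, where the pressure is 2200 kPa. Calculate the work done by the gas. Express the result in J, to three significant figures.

W ≈ -9370 J

Adiabatic: W = (P₁V₁ − P₂V₂)/(γ − 1) with γ = 5/3.
P₁V₁ = 4136 J, P₂V₂ = 10384 J.
W = (4136 − 10384) / 0.6667 = -9372 J.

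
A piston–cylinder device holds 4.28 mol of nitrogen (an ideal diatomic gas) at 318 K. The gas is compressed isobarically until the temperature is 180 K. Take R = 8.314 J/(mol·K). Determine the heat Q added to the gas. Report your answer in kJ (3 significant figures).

Isobaric: W = nRΔT = (4.28)(8.314)(-138) = -4911 J.
ΔU = nCᵥΔT with Cᵥ = 5R/2: ΔU = (4.28)(20.79)(-138) = -12276 J.
Q = ΔU + W = -12276 − 4911 = -17187 J.

Q ≈ -17.2 kJ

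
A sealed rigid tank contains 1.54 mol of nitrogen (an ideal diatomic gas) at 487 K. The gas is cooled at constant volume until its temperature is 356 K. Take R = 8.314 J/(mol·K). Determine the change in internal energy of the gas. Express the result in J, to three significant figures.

ΔU ≈ -4190 J

Constant volume ⇒ W = 0, so Q = ΔU = nCᵥΔT with Cᵥ = 5R/2 = 20.79 J/(mol·K).
ΔU = (1.54)(20.79)(356 − 487) = -4193 J.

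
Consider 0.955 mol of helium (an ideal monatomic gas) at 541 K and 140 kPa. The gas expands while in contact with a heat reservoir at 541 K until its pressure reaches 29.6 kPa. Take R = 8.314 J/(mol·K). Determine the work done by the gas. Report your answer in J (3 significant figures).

W ≈ 6670 J

Isothermal process: W = nRT ln(V₂/V₁) = nRT ln(P₁/P₂).
W = (0.955)(8.314)(541) × ln(140/29.6)
  = 4295 × ln(4.73) = 4295 × 1.554
W_by_gas = 6675 J.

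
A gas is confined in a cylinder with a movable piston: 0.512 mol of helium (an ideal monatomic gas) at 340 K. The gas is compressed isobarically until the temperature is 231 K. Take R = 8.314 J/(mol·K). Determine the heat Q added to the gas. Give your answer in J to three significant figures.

Isobaric: W = nRΔT = (0.512)(8.314)(-109) = -464 J.
ΔU = nCᵥΔT with Cᵥ = 3R/2: ΔU = (0.512)(12.47)(-109) = -696 J.
Q = ΔU + W = -696 − 464 = -1160 J.

Q ≈ -1160 J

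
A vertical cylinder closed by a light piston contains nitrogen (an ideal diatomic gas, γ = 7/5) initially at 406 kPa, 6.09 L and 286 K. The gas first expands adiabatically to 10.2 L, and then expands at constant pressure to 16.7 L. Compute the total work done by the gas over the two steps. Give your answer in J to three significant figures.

W_total ≈ 2430 J

Step 1 (adiabatic): W = (P₁V₁ − P₂V₂)/(γ−1) = (2473 − 2012)/0.4 = 1152 J.
After step 1: P = 197.2 kPa, V = 10.2 L, T = 232.7 K.
Step 2 (isobaric): W = PΔV = (197.2 kPa)(16.7 − 10.2 L) = 1282 J.
W_total = 1152 + 1282 = 2434 J.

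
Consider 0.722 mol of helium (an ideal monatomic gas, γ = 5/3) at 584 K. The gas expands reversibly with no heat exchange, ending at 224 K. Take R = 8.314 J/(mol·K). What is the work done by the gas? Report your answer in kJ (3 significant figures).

W ≈ 3.24 kJ

Adiabatic ⇒ Q = 0, so W_by = −ΔU = nCᵥ(T₁ − T₂).
Cᵥ = 3R/2 = 12.47 J/(mol·K).
W = (0.722)(12.47)(584 − 224) = 3241 J.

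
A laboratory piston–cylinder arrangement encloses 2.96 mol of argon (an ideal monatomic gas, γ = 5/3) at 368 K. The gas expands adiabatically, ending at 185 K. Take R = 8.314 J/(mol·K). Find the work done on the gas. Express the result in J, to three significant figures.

Adiabatic ⇒ Q = 0, so W_by = −ΔU = nCᵥ(T₁ − T₂).
Cᵥ = 3R/2 = 12.47 J/(mol·K).
W = (2.96)(12.47)(368 − 185) = 6755 J.
Work on gas = −W_by = -6755 J.

W ≈ -6760 J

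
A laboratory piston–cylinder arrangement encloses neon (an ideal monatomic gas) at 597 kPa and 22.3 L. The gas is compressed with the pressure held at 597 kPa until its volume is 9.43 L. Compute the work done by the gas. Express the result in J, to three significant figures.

W ≈ -7680 J

Isobaric: W = P ΔV.
W = (597 kPa)(9.43 − 22.3 L) = (597)(-12.87) = -7683 J.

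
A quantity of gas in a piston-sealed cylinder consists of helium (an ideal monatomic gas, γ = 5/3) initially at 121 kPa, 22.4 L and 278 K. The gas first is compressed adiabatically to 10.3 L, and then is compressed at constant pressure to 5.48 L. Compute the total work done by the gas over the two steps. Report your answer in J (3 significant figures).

W_total ≈ -4890 J

Step 1 (adiabatic): W = (P₁V₁ − P₂V₂)/(γ−1) = (2710 − 4550)/0.667 = -2759 J.
After step 1: P = 441.7 kPa, V = 10.3 L, T = 466.6 K.
Step 2 (isobaric): W = PΔV = (441.7 kPa)(5.48 − 10.3 L) = -2129 J.
W_total = -2759 − 2129 = -4888 J.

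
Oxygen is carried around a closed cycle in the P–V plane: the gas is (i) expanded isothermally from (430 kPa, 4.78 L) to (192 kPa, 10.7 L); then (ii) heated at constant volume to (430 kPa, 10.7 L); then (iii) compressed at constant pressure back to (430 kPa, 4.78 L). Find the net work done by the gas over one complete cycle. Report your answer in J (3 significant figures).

W_net ≈ -889 J

Leg (i): W = PᵢVᵢ ln(V_f/Vᵢ) = (2055) ln(10.7/4.78) = 1656 J.
Leg (ii): W = 0.
Leg (iii): W = PΔV = (430)(4.78 − 10.7) = -2546 J.
W_net = 1656 − 2546 = -889.4 J.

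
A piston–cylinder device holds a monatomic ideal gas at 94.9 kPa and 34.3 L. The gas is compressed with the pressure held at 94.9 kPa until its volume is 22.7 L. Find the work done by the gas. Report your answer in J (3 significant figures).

Isobaric: W = P ΔV.
W = (94.9 kPa)(22.7 − 34.3 L) = (94.9)(-11.6) = -1101 J.

W ≈ -1100 J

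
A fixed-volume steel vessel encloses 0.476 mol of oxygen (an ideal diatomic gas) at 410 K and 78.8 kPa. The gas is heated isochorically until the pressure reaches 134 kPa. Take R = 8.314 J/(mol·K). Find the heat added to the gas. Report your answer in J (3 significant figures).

Constant volume ⇒ W = 0, so Q = ΔU = nCᵥΔT with Cᵥ = 5R/2 = 20.79 J/(mol·K).
At constant V, T₂/T₁ = P₂/P₁ ⇒ ΔT = T₁(P₂/P₁ − 1) = 410·(134/78.8 − 1) = 287.2 K.
ΔU = (0.476)(20.79)(287.2) = 2842 J.

Q ≈ 2840 J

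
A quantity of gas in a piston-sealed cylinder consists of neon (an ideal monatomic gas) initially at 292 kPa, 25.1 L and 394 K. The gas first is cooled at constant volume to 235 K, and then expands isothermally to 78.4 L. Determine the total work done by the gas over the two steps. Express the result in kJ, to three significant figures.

Step 1 (isochoric): W = 0 (constant volume).
After step 1: P = 174.2 kPa (V unchanged).
Step 2 (isothermal): W = P₁V₁ ln(V₂/V₁) = (4371) ln(78.4/25.1) = 4979 J.
W_total = 0 + 4979 = 4979 J.

W_total ≈ 4.98 kJ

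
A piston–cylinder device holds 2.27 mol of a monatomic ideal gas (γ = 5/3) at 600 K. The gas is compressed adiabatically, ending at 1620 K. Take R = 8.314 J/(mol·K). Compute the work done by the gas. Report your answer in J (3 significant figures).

W ≈ -28900 J

Adiabatic ⇒ Q = 0, so W_by = −ΔU = nCᵥ(T₁ − T₂).
Cᵥ = 3R/2 = 12.47 J/(mol·K).
W = (2.27)(12.47)(600 − 1620) = -28875 J.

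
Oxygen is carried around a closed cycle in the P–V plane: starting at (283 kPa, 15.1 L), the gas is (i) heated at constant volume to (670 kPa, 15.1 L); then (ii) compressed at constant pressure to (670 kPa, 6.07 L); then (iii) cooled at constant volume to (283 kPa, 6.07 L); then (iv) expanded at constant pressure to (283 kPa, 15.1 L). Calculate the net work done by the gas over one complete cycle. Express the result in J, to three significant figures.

Constant-volume legs do no work.
W(ii) = (670)(6.07 − 15.1) = -6050 J; W(iv) = (283)(15.1 − 6.07) = 2555 J.
W_net = -6050 + 2555 = -3495 J (the counter-clockwise enclosed area).

W_net ≈ -3490 J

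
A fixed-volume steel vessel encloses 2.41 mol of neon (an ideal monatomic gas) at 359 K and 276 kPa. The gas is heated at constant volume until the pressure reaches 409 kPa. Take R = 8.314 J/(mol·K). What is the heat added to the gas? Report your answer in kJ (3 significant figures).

Constant volume ⇒ W = 0, so Q = ΔU = nCᵥΔT with Cᵥ = 3R/2 = 12.47 J/(mol·K).
At constant V, T₂/T₁ = P₂/P₁ ⇒ ΔT = T₁(P₂/P₁ − 1) = 359·(409/276 − 1) = 173 K.
ΔU = (2.41)(12.47)(173) = 5199 J.

Q ≈ 5.20 kJ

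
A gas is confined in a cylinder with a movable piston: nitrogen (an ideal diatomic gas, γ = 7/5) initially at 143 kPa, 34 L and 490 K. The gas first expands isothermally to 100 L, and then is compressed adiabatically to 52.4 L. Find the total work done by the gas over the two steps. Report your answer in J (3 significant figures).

W_total ≈ 1660 J

Step 1 (isothermal): W = P₁V₁ ln(V₂/V₁) = (4862) ln(100/34) = 5245 J.
After step 1: P = 48.62 kPa, V = 100 L, T = 490 K.
Step 2 (adiabatic): W = (P₁V₁ − P₂V₂)/(γ−1) = (4862 − 6296)/0.4 = -3586 J.
W_total = 5245 − 3586 = 1660 J.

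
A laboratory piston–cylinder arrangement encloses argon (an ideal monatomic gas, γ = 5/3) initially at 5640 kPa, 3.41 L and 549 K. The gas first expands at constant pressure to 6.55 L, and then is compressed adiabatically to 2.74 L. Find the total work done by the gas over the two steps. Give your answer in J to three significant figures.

Step 1 (isobaric): W = PΔV = (5640 kPa)(6.55 − 3.41 L) = 17710 J.
After step 1: P = 5640 kPa, V = 6.55 L, T = 1055 K.
Step 2 (adiabatic): W = (P₁V₁ − P₂V₂)/(γ−1) = (36942 − 66046)/0.667 = -43656 J.
W_total = 17710 − 43656 = -25947 J.

W_total ≈ -25900 J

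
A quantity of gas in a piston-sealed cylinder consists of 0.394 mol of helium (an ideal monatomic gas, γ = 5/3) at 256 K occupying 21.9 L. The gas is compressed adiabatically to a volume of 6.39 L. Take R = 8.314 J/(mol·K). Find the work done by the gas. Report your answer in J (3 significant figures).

W ≈ -1600 J

Adiabatic: TV^(γ−1) = const with γ = 5/3.
T₂ = T₁ (V₁/V₂)^(γ−1) = 256 × (21.9/6.39)^0.667 = 256 × 2.273 = 581.9 K.
W_by = nCᵥ(T₁ − T₂) = (0.394)(12.47)(256 − 581.9) = -1601 J.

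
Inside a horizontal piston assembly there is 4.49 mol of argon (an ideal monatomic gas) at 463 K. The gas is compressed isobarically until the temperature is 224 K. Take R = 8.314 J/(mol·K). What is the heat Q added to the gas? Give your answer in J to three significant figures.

Q ≈ -22300 J

Isobaric: W = nRΔT = (4.49)(8.314)(-239) = -8922 J.
ΔU = nCᵥΔT with Cᵥ = 3R/2: ΔU = (4.49)(12.47)(-239) = -13383 J.
Q = ΔU + W = -13383 − 8922 = -22305 J.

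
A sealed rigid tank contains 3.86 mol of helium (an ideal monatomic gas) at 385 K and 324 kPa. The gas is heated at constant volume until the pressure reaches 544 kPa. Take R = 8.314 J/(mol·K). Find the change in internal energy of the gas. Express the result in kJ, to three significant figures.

Constant volume ⇒ W = 0, so Q = ΔU = nCᵥΔT with Cᵥ = 3R/2 = 12.47 J/(mol·K).
At constant V, T₂/T₁ = P₂/P₁ ⇒ ΔT = T₁(P₂/P₁ − 1) = 385·(544/324 − 1) = 261.4 K.
ΔU = (3.86)(12.47)(261.4) = 12584 J.

ΔU ≈ 12.6 kJ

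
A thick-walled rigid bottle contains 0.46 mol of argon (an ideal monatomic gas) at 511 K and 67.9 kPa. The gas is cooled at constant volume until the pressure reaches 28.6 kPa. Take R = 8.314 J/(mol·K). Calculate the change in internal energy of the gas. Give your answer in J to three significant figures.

Constant volume ⇒ W = 0, so Q = ΔU = nCᵥΔT with Cᵥ = 3R/2 = 12.47 J/(mol·K).
At constant V, T₂/T₁ = P₂/P₁ ⇒ ΔT = T₁(P₂/P₁ − 1) = 511·(28.6/67.9 − 1) = -295.8 K.
ΔU = (0.46)(12.47)(-295.8) = -1697 J.

ΔU ≈ -1700 J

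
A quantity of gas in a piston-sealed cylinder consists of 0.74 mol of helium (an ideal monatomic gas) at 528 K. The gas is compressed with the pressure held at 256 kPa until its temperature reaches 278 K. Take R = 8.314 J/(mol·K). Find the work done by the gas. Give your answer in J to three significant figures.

W ≈ -1540 J

Isobaric: W = P ΔV = nR ΔT.
W = (0.74)(8.314)(278 − 528) = -1538 J.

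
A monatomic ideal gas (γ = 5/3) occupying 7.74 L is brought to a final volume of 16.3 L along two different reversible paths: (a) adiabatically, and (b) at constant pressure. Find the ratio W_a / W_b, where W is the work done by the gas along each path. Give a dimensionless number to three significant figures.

Path (a) adiabatic: W = P₁V₁(1 − (V₁/V₂)^(γ−1))/(γ−1) → W_a/(P₁V₁) = 0.587.
Path (b) isobaric: W = P₁(V₂ − V₁) → W_b/(P₁V₁) = 1.106.
W_a / W_b = 0.587 / 1.106 = 0.5308.

W_a / W_b ≈ 0.531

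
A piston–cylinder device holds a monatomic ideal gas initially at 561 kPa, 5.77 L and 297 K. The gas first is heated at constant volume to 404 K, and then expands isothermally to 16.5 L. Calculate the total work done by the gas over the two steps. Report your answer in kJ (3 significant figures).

Step 1 (isochoric): W = 0 (constant volume).
After step 1: P = 763.1 kPa (V unchanged).
Step 2 (isothermal): W = P₁V₁ ln(V₂/V₁) = (4403) ln(16.5/5.77) = 4626 J.
W_total = 0 + 4626 = 4626 J.

W_total ≈ 4.63 kJ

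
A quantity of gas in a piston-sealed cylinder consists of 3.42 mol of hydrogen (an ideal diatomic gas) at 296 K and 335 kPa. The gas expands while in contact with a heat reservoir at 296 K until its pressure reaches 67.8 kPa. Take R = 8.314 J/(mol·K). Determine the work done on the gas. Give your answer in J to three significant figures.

Isothermal process: W = nRT ln(V₂/V₁) = nRT ln(P₁/P₂).
W = (3.42)(8.314)(296) × ln(335/67.8)
  = 8416 × ln(4.941) = 8416 × 1.598
W_by_gas = 13446 J; work on gas = −W_by = -13446 J.

W ≈ -13400 J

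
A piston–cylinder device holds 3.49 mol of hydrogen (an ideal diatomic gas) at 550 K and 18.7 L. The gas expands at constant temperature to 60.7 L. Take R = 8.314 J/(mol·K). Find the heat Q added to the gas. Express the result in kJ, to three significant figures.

Isothermal ⇒ ΔU = 0, so Q = W = nRT ln(V₂/V₁).
Q = (3.49)(8.314)(550) ln(60.7/18.7) = 15959 × 1.177 = 18790 J.

Q ≈ 18.8 kJ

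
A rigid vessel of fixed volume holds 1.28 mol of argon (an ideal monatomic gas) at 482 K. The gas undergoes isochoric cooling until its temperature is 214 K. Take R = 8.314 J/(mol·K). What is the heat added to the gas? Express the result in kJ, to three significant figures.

Q ≈ -4.28 kJ

Constant volume ⇒ W = 0, so Q = ΔU = nCᵥΔT with Cᵥ = 3R/2 = 12.47 J/(mol·K).
ΔU = (1.28)(12.47)(214 − 482) = -4278 J.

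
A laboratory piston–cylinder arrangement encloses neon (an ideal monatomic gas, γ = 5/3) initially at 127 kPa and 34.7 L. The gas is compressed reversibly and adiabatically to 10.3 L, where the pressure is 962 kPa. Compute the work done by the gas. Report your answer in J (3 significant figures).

Adiabatic: W = (P₁V₁ − P₂V₂)/(γ − 1) with γ = 5/3.
P₁V₁ = 4407 J, P₂V₂ = 9909 J.
W = (4407 − 9909) / 0.6667 = -8253 J.

W ≈ -8250 J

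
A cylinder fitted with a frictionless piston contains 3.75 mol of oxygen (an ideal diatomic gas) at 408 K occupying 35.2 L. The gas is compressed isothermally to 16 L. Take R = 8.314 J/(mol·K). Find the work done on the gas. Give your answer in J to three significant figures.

W ≈ 10000 J

Isothermal: W = nRT ln(V₂/V₁).
W = (3.75)(8.314)(408) × ln(16/35.2)
  = 12720 × -0.7885
W_by_gas = -10030 J; work on gas = −W_by = 10030 J.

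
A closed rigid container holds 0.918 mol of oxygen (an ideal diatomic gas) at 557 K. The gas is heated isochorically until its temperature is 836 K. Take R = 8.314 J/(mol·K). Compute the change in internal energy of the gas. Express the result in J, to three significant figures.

Constant volume ⇒ W = 0, so Q = ΔU = nCᵥΔT with Cᵥ = 5R/2 = 20.79 J/(mol·K).
ΔU = (0.918)(20.79)(836 − 557) = 5323 J.

ΔU ≈ 5320 J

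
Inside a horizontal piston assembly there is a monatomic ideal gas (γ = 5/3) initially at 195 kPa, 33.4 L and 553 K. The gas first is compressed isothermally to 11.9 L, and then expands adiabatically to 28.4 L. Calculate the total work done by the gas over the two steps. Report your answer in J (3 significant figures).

W_total ≈ -2420 J

Step 1 (isothermal): W = P₁V₁ ln(V₂/V₁) = (6513) ln(11.9/33.4) = -6722 J.
After step 1: P = 547.3 kPa, V = 11.9 L, T = 553 K.
Step 2 (adiabatic): W = (P₁V₁ − P₂V₂)/(γ−1) = (6513 − 3647)/0.667 = 4299 J.
W_total = -6722 + 4299 = -2423 J.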